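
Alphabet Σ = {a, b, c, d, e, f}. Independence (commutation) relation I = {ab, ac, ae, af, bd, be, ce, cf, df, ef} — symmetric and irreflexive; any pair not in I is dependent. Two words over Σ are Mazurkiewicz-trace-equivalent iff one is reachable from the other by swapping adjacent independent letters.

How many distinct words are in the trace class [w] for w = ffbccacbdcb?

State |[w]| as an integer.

15

#0=f has no predecessor
#1=f depends on [0:f]
#2=b depends on [1:f]
#3=c depends on [2:b]
#4=c depends on [3:c]
#5=a has no predecessor
#6=c depends on [4:c]
#7=b depends on [6:c]
#8=d depends on [5:a, 6:c]
#9=c depends on [7:b, 8:d]
#10=b depends on [9:c]
sources: [0:f, 5:a]
N(rest) = Σ N(rest − s) over sources s of rest; N(one piece) = 1:
  size 1 → [10]=1
  size 2 → [9,10]=1
  size 3 → [7,9,10]=1  [8,9,10]=1
  size 4 → [5,8,9,10]=1  [7,8,9,10]=2
  size 5 → [5,7,8,9,10]=3  [6,7,8,9,10]=2
  size 6 → [4,6,7,8,9,10]=2  [5,6,7,8,9,10]=5
  size 7 → [3,4,6,7,8,9,10]=2  [4,5,6,7,8,9,10]=7
  size 8 → [2,3,4,6,7,8,9,10]=2  [3,4,5,6,7,8,9,10]=9
  size 9 → [1,2,3,4,6,7,8,9,10]=2  [2,3,4,5,6,7,8,9,10]=11
  first=0(f) contributes 13
  first=5(a) contributes 2
|[w]| = 15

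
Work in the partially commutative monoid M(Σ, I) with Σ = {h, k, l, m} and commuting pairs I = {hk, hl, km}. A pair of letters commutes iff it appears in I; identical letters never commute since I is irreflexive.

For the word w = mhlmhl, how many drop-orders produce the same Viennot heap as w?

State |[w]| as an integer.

drop 0:m onto floor
drop 1:h onto {0:m}
drop 2:l onto {0:m}
drop 3:m onto {1:h, 2:l}
drop 4:h onto {3:m}
drop 5:l onto {3:m}
ground layer = {0:m}
drop-orders for the pieces not yet dropped (sum over which currently-grounded one goes next):
  1 to go: {4} 1  {5} 1
  2 to go: {4,5} 2
  3 to go: {3,4,5} 2
  4 to go: {1,3,4,5} 2  {2,3,4,5} 2
  if 0:m drops first: 4 orders

4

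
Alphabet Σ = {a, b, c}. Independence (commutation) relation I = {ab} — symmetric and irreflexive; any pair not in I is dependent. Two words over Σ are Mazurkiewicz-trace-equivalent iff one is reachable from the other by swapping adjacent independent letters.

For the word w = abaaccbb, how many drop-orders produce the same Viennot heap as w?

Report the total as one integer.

4

#0=a has no predecessor
#1=b has no predecessor
#2=a depends on [0:a]
#3=a depends on [2:a]
#4=c depends on [1:b, 3:a]
#5=c depends on [4:c]
#6=b depends on [5:c]
#7=b depends on [6:b]
sources: [0:a, 1:b]
N(rest) = Σ N(rest − s) over sources s of rest; N(one piece) = 1:
  size 1 → [7]=1
  size 2 → [6,7]=1
  size 3 → [5,6,7]=1
  size 4 → [4,5,6,7]=1
  size 5 → [1,4,5,6,7]=1  [3,4,5,6,7]=1
  size 6 → [1,3,4,5,6,7]=2  [2,3,4,5,6,7]=1
  first=0(a) contributes 3
  first=1(b) contributes 1
|[w]| = 4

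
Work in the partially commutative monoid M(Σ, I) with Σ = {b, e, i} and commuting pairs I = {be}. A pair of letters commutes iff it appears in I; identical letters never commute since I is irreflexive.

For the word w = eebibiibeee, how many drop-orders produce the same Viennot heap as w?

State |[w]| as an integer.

12

0(e) covers ∅
1(e) covers 0:e
2(b) covers ∅
3(i) covers 1:e, 2:b
4(b) covers 3:i
5(i) covers 4:b
6(i) covers 5:i
7(b) covers 6:i
8(e) covers 6:i
9(e) covers 8:e
10(e) covers 9:e
floor of heap: 0:e, 2:b
completions by unplaced set U, small U first (add the entries for U minus each lowest piece of U):
  |U|=1: {7}:1  {10}:1
  |U|=2: {7,10}:2  {9,10}:1
  |U|=3: {7,9,10}:3  {8,9,10}:1
  |U|=4: {7,8,9,10}:4
  |U|=5: {6,7,8,9,10}:4
  |U|=6: {5,6,7,8,9,10}:4
  |U|=7: {4,5,6,7,8,9,10}:4
  |U|=8: {3,4,5,6,7,8,9,10}:4
  |U|=9: {1,3,4,5,6,7,8,9,10}:4  {2,3,4,5,6,7,8,9,10}:4
  start at 0(e): 8
  start at 2(b): 4
sum over floor = 12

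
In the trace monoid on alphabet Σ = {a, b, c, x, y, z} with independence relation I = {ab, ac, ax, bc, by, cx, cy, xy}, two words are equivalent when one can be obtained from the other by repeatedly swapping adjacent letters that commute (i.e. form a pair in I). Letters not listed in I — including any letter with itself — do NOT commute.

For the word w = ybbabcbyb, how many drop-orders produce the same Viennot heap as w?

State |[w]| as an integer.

504

0(y) covers ∅
1(b) covers ∅
2(b) covers 1:b
3(a) covers 0:y
4(b) covers 2:b
5(c) covers ∅
6(b) covers 4:b
7(y) covers 3:a
8(b) covers 6:b
floor of heap: 0:y, 1:b, 5:c
completions by unplaced set U, small U first (add the entries for U minus each lowest piece of U):
  |U|=1: {5}:1  {7}:1  {8}:1
  |U|=2: {3,7}:1  {5,7}:2  {5,8}:2  {6,8}:1  {7,8}:2
  |U|=3: {0,3,7}:1  {3,5,7}:3  {3,7,8}:3  {4,6,8}:1  {5,6,8}:3  {5,7,8}:6  {6,7,8}:3
  |U|=4: {0,3,5,7}:4  {0,3,7,8}:4  {2,4,6,8}:1  {3,5,7,8}:12  {3,6,7,8}:6  {4,5,6,8}:4  {4,6,7,8}:4  {5,6,7,8}:12
  |U|=5: {0,3,5,7,8}:20  {0,3,6,7,8}:10  {1,2,4,6,8}:1  {2,4,5,6,8}:5  {2,4,6,7,8}:5  {3,4,6,7,8}:10  {3,5,6,7,8}:30  {4,5,6,7,8}:20
  |U|=6: {0,3,4,6,7,8}:20  {0,3,5,6,7,8}:60  {1,2,4,5,6,8}:6  {1,2,4,6,7,8}:6  {2,3,4,6,7,8}:15  {2,4,5,6,7,8}:30  {3,4,5,6,7,8}:60
  |U|=7: {0,2,3,4,6,7,8}:35  {0,3,4,5,6,7,8}:140  {1,2,3,4,6,7,8}:21  {1,2,4,5,6,7,8}:42  {2,3,4,5,6,7,8}:105
  start at 0(y): 168
  start at 1(b): 280
  start at 5(c): 56
sum over floor = 504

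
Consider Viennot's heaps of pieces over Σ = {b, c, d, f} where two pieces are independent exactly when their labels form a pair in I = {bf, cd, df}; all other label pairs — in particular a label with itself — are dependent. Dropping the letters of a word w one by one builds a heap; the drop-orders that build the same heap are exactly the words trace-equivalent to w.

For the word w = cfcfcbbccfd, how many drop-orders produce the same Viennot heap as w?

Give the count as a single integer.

4

0(c) covers ∅
1(f) covers 0:c
2(c) covers 1:f
3(f) covers 2:c
4(c) covers 3:f
5(b) covers 4:c
6(b) covers 5:b
7(c) covers 6:b
8(c) covers 7:c
9(f) covers 8:c
10(d) covers 6:b
floor of heap: 0:c
completions by unplaced set U, small U first (add the entries for U minus each lowest piece of U):
  |U|=1: {9}:1  {10}:1
  |U|=2: {8,9}:1  {9,10}:2
  |U|=3: {7,8,9}:1  {8,9,10}:3
  |U|=4: {7,8,9,10}:4
  |U|=5: {6,7,8,9,10}:4
  |U|=6: {5,6,7,8,9,10}:4
  |U|=7: {4,5,6,7,8,9,10}:4
  |U|=8: {3,4,5,6,7,8,9,10}:4
  |U|=9: {2,3,4,5,6,7,8,9,10}:4
  start at 0(c): 4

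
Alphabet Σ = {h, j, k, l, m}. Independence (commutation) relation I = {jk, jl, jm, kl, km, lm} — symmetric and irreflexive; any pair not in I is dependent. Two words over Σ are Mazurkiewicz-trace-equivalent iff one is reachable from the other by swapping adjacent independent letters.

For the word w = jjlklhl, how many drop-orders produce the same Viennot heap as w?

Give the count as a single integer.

piece 0:j — minimal
piece 1:j rests on {0:j}
piece 2:l — minimal
piece 3:k — minimal
piece 4:l rests on {2:l}
piece 5:h rests on {1:j, 3:k, 4:l}
piece 6:l rests on {5:h}
minimal pieces: {0:j, 2:l, 3:k}
ways to finish when only these pieces remain (= sum over removing one remaining piece with nothing left below it):
  1 left: {6}→1
  2 left: {5,6}→1
  3 left: {1,5,6}→1  {3,5,6}→1  {4,5,6}→1
  4 left: {0,1,5,6}→1  {1,3,5,6}→2  {1,4,5,6}→2  {2,4,5,6}→1  {3,4,5,6}→2
  5 left: {0,1,3,5,6}→3  {0,1,4,5,6}→3  {1,2,4,5,6}→3  {1,3,4,5,6}→6  {2,3,4,5,6}→3
  placing 0:j first → 12 extensions
  placing 2:l first → 12 extensions
  placing 3:k first → 6 extensions
total linear extensions = 30

30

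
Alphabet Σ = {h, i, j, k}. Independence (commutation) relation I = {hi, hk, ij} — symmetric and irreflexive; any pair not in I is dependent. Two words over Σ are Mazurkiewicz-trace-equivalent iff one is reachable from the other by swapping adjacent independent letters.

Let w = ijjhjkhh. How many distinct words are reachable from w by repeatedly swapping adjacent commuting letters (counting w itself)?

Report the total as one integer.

18

drop 0:i onto floor
drop 1:j onto floor
drop 2:j onto {1:j}
drop 3:h onto {2:j}
drop 4:j onto {3:h}
drop 5:k onto {0:i, 4:j}
drop 6:h onto {4:j}
drop 7:h onto {6:h}
ground layer = {0:i, 1:j}
drop-orders for the pieces not yet dropped (sum over which currently-grounded one goes next):
  1 to go: {5} 1  {7} 1
  2 to go: {0,5} 1  {5,7} 2  {6,7} 1
  3 to go: {0,5,7} 3  {5,6,7} 3
  4 to go: {0,5,6,7} 6  {4,5,6,7} 3
  5 to go: {0,4,5,6,7} 9  {3,4,5,6,7} 3
  6 to go: {0,3,4,5,6,7} 12  {2,3,4,5,6,7} 3
  if 0:i drops first: 3 orders
  if 1:j drops first: 15 orders
heap linearizations: 18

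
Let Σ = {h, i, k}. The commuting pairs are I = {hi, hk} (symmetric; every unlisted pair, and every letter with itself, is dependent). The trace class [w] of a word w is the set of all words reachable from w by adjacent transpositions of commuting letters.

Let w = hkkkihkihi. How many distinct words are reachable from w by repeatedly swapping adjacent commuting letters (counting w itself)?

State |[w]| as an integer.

0(h) covers ∅
1(k) covers ∅
2(k) covers 1:k
3(k) covers 2:k
4(i) covers 3:k
5(h) covers 0:h
6(k) covers 4:i
7(i) covers 6:k
8(h) covers 5:h
9(i) covers 7:i
floor of heap: 0:h, 1:k
completions by unplaced set U, small U first (add the entries for U minus each lowest piece of U):
  |U|=1: {8}:1  {9}:1
  |U|=2: {5,8}:1  {7,9}:1  {8,9}:2
  |U|=3: {0,5,8}:1  {5,8,9}:3  {6,7,9}:1  {7,8,9}:3
  |U|=4: {0,5,8,9}:4  {4,6,7,9}:1  {5,7,8,9}:6  {6,7,8,9}:4
  |U|=5: {0,5,7,8,9}:10  {3,4,6,7,9}:1  {4,6,7,8,9}:5  {5,6,7,8,9}:10
  |U|=6: {0,5,6,7,8,9}:20  {2,3,4,6,7,9}:1  {3,4,6,7,8,9}:6  {4,5,6,7,8,9}:15
  |U|=7: {0,4,5,6,7,8,9}:35  {1,2,3,4,6,7,9}:1  {2,3,4,6,7,8,9}:7  {3,4,5,6,7,8,9}:21
  |U|=8: {0,3,4,5,6,7,8,9}:56  {1,2,3,4,6,7,8,9}:8  {2,3,4,5,6,7,8,9}:28
  start at 0(h): 36
  start at 1(k): 84
sum over floor = 120

120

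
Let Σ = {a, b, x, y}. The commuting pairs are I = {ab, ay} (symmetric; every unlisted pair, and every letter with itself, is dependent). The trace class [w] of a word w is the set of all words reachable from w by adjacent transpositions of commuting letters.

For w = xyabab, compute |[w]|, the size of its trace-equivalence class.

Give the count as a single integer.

piece 0:x — minimal
piece 1:y rests on {0:x}
piece 2:a rests on {0:x}
piece 3:b rests on {1:y}
piece 4:a rests on {2:a}
piece 5:b rests on {3:b}
minimal pieces: {0:x}
ways to finish when only these pieces remain (= sum over removing one remaining piece with nothing left below it):
  1 left: {4}→1  {5}→1
  2 left: {2,4}→1  {3,5}→1  {4,5}→2
  3 left: {1,3,5}→1  {2,4,5}→3  {3,4,5}→3
  4 left: {1,3,4,5}→4  {2,3,4,5}→6
  placing 0:x first → 10 extensions

10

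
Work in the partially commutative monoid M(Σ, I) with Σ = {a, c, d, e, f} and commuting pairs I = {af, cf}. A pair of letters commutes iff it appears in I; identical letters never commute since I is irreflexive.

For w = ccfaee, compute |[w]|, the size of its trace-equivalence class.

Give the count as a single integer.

4

0(c) covers ∅
1(c) covers 0:c
2(f) covers ∅
3(a) covers 1:c
4(e) covers 2:f, 3:a
5(e) covers 4:e
floor of heap: 0:c, 2:f
completions by unplaced set U, small U first (add the entries for U minus each lowest piece of U):
  |U|=1: {5}:1
  |U|=2: {4,5}:1
  |U|=3: {2,4,5}:1  {3,4,5}:1
  |U|=4: {1,3,4,5}:1  {2,3,4,5}:2
  start at 0(c): 3
  start at 2(f): 1
sum over floor = 4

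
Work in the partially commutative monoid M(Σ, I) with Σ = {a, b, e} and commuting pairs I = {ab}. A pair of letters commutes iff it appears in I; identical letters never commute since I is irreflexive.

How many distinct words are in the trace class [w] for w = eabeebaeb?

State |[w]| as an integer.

#0=e has no predecessor
#1=a depends on [0:e]
#2=b depends on [0:e]
#3=e depends on [1:a, 2:b]
#4=e depends on [3:e]
#5=b depends on [4:e]
#6=a depends on [4:e]
#7=e depends on [5:b, 6:a]
#8=b depends on [7:e]
sources: [0:e]
N(rest) = Σ N(rest − s) over sources s of rest; N(one piece) = 1:
  size 1 → [8]=1
  size 2 → [7,8]=1
  size 3 → [5,7,8]=1  [6,7,8]=1
  size 4 → [5,6,7,8]=2
  size 5 → [4,5,6,7,8]=2
  size 6 → [3,4,5,6,7,8]=2
  size 7 → [1,3,4,5,6,7,8]=2  [2,3,4,5,6,7,8]=2
  first=0(e) contributes 4

4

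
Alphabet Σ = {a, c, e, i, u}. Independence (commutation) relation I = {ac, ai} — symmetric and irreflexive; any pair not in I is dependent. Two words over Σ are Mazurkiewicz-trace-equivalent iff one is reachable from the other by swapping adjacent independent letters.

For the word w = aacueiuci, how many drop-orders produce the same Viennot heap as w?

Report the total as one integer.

drop 0:a onto floor
drop 1:a onto {0:a}
drop 2:c onto floor
drop 3:u onto {1:a, 2:c}
drop 4:e onto {3:u}
drop 5:i onto {4:e}
drop 6:u onto {5:i}
drop 7:c onto {6:u}
drop 8:i onto {7:c}
ground layer = {0:a, 2:c}
drop-orders for the pieces not yet dropped (sum over which currently-grounded one goes next):
  1 to go: {8} 1
  2 to go: {7,8} 1
  3 to go: {6,7,8} 1
  4 to go: {5,6,7,8} 1
  5 to go: {4,5,6,7,8} 1
  6 to go: {3,4,5,6,7,8} 1
  7 to go: {1,3,4,5,6,7,8} 1  {2,3,4,5,6,7,8} 1
  if 0:a drops first: 2 orders
  if 2:c drops first: 1 orders
heap linearizations: 3

3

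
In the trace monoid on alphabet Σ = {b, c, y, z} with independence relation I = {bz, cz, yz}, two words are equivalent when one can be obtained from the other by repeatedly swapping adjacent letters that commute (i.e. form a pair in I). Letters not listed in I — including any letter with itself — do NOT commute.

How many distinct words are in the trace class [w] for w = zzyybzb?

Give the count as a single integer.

piece 0:z — minimal
piece 1:z rests on {0:z}
piece 2:y — minimal
piece 3:y rests on {2:y}
piece 4:b rests on {3:y}
piece 5:z rests on {1:z}
piece 6:b rests on {4:b}
minimal pieces: {0:z, 2:y}
ways to finish when only these pieces remain (= sum over removing one remaining piece with nothing left below it):
  1 left: {5}→1  {6}→1
  2 left: {1,5}→1  {4,6}→1  {5,6}→2
  3 left: {0,1,5}→1  {1,5,6}→3  {3,4,6}→1  {4,5,6}→3
  4 left: {0,1,5,6}→4  {1,4,5,6}→6  {2,3,4,6}→1  {3,4,5,6}→4
  5 left: {0,1,4,5,6}→10  {1,3,4,5,6}→10  {2,3,4,5,6}→5
  placing 0:z first → 15 extensions
  placing 2:y first → 20 extensions
total linear extensions = 35

35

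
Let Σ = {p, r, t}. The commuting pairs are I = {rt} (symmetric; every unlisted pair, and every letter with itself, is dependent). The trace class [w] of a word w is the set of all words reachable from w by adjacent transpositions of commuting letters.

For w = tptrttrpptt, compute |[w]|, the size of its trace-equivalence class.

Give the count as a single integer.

0(t) covers ∅
1(p) covers 0:t
2(t) covers 1:p
3(r) covers 1:p
4(t) covers 2:t
5(t) covers 4:t
6(r) covers 3:r
7(p) covers 5:t, 6:r
8(p) covers 7:p
9(t) covers 8:p
10(t) covers 9:t
floor of heap: 0:t
completions by unplaced set U, small U first (add the entries for U minus each lowest piece of U):
  |U|=1: {10}:1
  |U|=2: {9,10}:1
  |U|=3: {8,9,10}:1
  |U|=4: {7,8,9,10}:1
  |U|=5: {5,7,8,9,10}:1  {6,7,8,9,10}:1
  |U|=6: {3,6,7,8,9,10}:1  {4,5,7,8,9,10}:1  {5,6,7,8,9,10}:2
  |U|=7: {2,4,5,7,8,9,10}:1  {3,5,6,7,8,9,10}:3  {4,5,6,7,8,9,10}:3
  |U|=8: {2,4,5,6,7,8,9,10}:4  {3,4,5,6,7,8,9,10}:6
  |U|=9: {2,3,4,5,6,7,8,9,10}:10
  start at 0(t): 10

10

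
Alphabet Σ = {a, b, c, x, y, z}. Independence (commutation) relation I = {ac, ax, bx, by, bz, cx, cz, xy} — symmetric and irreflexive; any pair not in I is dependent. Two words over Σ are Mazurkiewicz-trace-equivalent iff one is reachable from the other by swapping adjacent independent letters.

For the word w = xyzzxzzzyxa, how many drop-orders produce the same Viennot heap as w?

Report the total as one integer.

piece 0:x — minimal
piece 1:y — minimal
piece 2:z rests on {0:x, 1:y}
piece 3:z rests on {2:z}
piece 4:x rests on {3:z}
piece 5:z rests on {4:x}
piece 6:z rests on {5:z}
piece 7:z rests on {6:z}
piece 8:y rests on {7:z}
piece 9:x rests on {7:z}
piece 10:a rests on {8:y}
minimal pieces: {0:x, 1:y}
ways to finish when only these pieces remain (= sum over removing one remaining piece with nothing left below it):
  1 left: {9}→1  {10}→1
  2 left: {8,10}→1  {9,10}→2
  3 left: {8,9,10}→3
  4 left: {7,8,9,10}→3
  5 left: {6,7,8,9,10}→3
  6 left: {5,6,7,8,9,10}→3
  7 left: {4,5,6,7,8,9,10}→3
  8 left: {3,4,5,6,7,8,9,10}→3
  9 left: {2,3,4,5,6,7,8,9,10}→3
  placing 0:x first → 3 extensions
  placing 1:y first → 3 extensions
total linear extensions = 6

6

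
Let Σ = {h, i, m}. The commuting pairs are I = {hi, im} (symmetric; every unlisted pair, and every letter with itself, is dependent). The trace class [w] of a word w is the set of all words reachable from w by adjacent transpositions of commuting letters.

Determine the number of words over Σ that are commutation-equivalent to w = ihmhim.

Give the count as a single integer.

15

0(i) covers ∅
1(h) covers ∅
2(m) covers 1:h
3(h) covers 2:m
4(i) covers 0:i
5(m) covers 3:h
floor of heap: 0:i, 1:h
completions by unplaced set U, small U first (add the entries for U minus each lowest piece of U):
  |U|=1: {4}:1  {5}:1
  |U|=2: {0,4}:1  {3,5}:1  {4,5}:2
  |U|=3: {0,4,5}:3  {2,3,5}:1  {3,4,5}:3
  |U|=4: {0,3,4,5}:6  {1,2,3,5}:1  {2,3,4,5}:4
  start at 0(i): 5
  start at 1(h): 10
sum over floor = 15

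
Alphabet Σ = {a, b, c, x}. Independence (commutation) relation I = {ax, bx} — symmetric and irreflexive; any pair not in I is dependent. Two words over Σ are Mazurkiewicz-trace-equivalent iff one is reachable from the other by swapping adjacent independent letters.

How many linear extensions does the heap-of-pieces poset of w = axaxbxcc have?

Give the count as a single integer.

20

0(a) covers ∅
1(x) covers ∅
2(a) covers 0:a
3(x) covers 1:x
4(b) covers 2:a
5(x) covers 3:x
6(c) covers 4:b, 5:x
7(c) covers 6:c
floor of heap: 0:a, 1:x
completions by unplaced set U, small U first (add the entries for U minus each lowest piece of U):
  |U|=1: {7}:1
  |U|=2: {6,7}:1
  |U|=3: {4,6,7}:1  {5,6,7}:1
  |U|=4: {2,4,6,7}:1  {3,5,6,7}:1  {4,5,6,7}:2
  |U|=5: {0,2,4,6,7}:1  {1,3,5,6,7}:1  {2,4,5,6,7}:3  {3,4,5,6,7}:3
  |U|=6: {0,2,4,5,6,7}:4  {1,3,4,5,6,7}:4  {2,3,4,5,6,7}:6
  start at 0(a): 10
  start at 1(x): 10
sum over floor = 20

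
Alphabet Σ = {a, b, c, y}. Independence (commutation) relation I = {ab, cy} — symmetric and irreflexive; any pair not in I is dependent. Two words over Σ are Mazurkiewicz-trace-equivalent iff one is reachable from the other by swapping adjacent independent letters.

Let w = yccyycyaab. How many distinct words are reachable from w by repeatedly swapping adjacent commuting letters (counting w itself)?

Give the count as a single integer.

105

0(y) covers ∅
1(c) covers ∅
2(c) covers 1:c
3(y) covers 0:y
4(y) covers 3:y
5(c) covers 2:c
6(y) covers 4:y
7(a) covers 5:c, 6:y
8(a) covers 7:a
9(b) covers 5:c, 6:y
floor of heap: 0:y, 1:c
completions by unplaced set U, small U first (add the entries for U minus each lowest piece of U):
  |U|=1: {8}:1  {9}:1
  |U|=2: {7,8}:1  {8,9}:2
  |U|=3: {7,8,9}:3
  |U|=4: {5,7,8,9}:3  {6,7,8,9}:3
  |U|=5: {2,5,7,8,9}:3  {4,6,7,8,9}:3  {5,6,7,8,9}:6
  |U|=6: {1,2,5,7,8,9}:3  {2,5,6,7,8,9}:9  {3,4,6,7,8,9}:3  {4,5,6,7,8,9}:9
  |U|=7: {0,3,4,6,7,8,9}:3  {1,2,5,6,7,8,9}:12  {2,4,5,6,7,8,9}:18  {3,4,5,6,7,8,9}:12
  |U|=8: {0,3,4,5,6,7,8,9}:15  {1,2,4,5,6,7,8,9}:30  {2,3,4,5,6,7,8,9}:30
  start at 0(y): 60
  start at 1(c): 45
sum over floor = 105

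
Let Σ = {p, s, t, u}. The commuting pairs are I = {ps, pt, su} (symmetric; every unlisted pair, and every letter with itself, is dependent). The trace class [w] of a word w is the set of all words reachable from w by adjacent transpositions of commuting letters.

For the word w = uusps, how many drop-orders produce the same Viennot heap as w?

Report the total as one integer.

10

drop 0:u onto floor
drop 1:u onto {0:u}
drop 2:s onto floor
drop 3:p onto {1:u}
drop 4:s onto {2:s}
ground layer = {0:u, 2:s}
drop-orders for the pieces not yet dropped (sum over which currently-grounded one goes next):
  1 to go: {3} 1  {4} 1
  2 to go: {1,3} 1  {2,4} 1  {3,4} 2
  3 to go: {0,1,3} 1  {1,3,4} 3  {2,3,4} 3
  if 0:u drops first: 6 orders
  if 2:s drops first: 4 orders
heap linearizations: 10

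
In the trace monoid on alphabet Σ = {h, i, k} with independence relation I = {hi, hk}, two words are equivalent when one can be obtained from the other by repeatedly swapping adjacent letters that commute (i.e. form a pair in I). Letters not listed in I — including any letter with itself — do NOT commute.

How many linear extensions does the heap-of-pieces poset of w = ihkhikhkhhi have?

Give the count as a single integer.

462

0(i) covers ∅
1(h) covers ∅
2(k) covers 0:i
3(h) covers 1:h
4(i) covers 2:k
5(k) covers 4:i
6(h) covers 3:h
7(k) covers 5:k
8(h) covers 6:h
9(h) covers 8:h
10(i) covers 7:k
floor of heap: 0:i, 1:h
completions by unplaced set U, small U first (add the entries for U minus each lowest piece of U):
  |U|=1: {9}:1  {10}:1
  |U|=2: {7,10}:1  {8,9}:1  {9,10}:2
  |U|=3: {5,7,10}:1  {6,8,9}:1  {7,9,10}:3  {8,9,10}:3
  |U|=4: {3,6,8,9}:1  {4,5,7,10}:1  {5,7,9,10}:4  {6,8,9,10}:4  {7,8,9,10}:6
  |U|=5: {1,3,6,8,9}:1  {2,4,5,7,10}:1  {3,6,8,9,10}:5  {4,5,7,9,10}:5  {5,7,8,9,10}:10  {6,7,8,9,10}:10
  |U|=6: {0,2,4,5,7,10}:1  {1,3,6,8,9,10}:6  {2,4,5,7,9,10}:6  {3,6,7,8,9,10}:15  {4,5,7,8,9,10}:15  {5,6,7,8,9,10}:20
  |U|=7: {0,2,4,5,7,9,10}:7  {1,3,6,7,8,9,10}:21  {2,4,5,7,8,9,10}:21  {3,5,6,7,8,9,10}:35  {4,5,6,7,8,9,10}:35
  |U|=8: {0,2,4,5,7,8,9,10}:28  {1,3,5,6,7,8,9,10}:56  {2,4,5,6,7,8,9,10}:56  {3,4,5,6,7,8,9,10}:70
  |U|=9: {0,2,4,5,6,7,8,9,10}:84  {1,3,4,5,6,7,8,9,10}:126  {2,3,4,5,6,7,8,9,10}:126
  start at 0(i): 252
  start at 1(h): 210
sum over floor = 462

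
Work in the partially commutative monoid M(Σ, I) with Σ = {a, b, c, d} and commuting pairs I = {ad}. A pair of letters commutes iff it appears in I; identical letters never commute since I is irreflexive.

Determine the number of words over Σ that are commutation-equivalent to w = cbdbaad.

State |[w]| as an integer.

3

drop 0:c onto floor
drop 1:b onto {0:c}
drop 2:d onto {1:b}
drop 3:b onto {2:d}
drop 4:a onto {3:b}
drop 5:a onto {4:a}
drop 6:d onto {3:b}
ground layer = {0:c}
drop-orders for the pieces not yet dropped (sum over which currently-grounded one goes next):
  1 to go: {5} 1  {6} 1
  2 to go: {4,5} 1  {5,6} 2
  3 to go: {4,5,6} 3
  4 to go: {3,4,5,6} 3
  5 to go: {2,3,4,5,6} 3
  if 0:c drops first: 3 orders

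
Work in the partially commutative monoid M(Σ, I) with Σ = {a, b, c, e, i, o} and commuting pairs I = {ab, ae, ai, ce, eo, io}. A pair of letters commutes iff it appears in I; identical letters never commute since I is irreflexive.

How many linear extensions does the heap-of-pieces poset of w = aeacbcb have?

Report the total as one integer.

4

drop 0:a onto floor
drop 1:e onto floor
drop 2:a onto {0:a}
drop 3:c onto {2:a}
drop 4:b onto {1:e, 3:c}
drop 5:c onto {4:b}
drop 6:b onto {5:c}
ground layer = {0:a, 1:e}
drop-orders for the pieces not yet dropped (sum over which currently-grounded one goes next):
  1 to go: {6} 1
  2 to go: {5,6} 1
  3 to go: {4,5,6} 1
  4 to go: {1,4,5,6} 1  {3,4,5,6} 1
  5 to go: {1,3,4,5,6} 2  {2,3,4,5,6} 1
  if 0:a drops first: 3 orders
  if 1:e drops first: 1 orders
heap linearizations: 4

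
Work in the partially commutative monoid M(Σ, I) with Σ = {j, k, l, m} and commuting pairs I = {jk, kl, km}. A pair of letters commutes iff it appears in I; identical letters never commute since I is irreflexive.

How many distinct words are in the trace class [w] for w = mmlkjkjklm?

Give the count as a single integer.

drop 0:m onto floor
drop 1:m onto {0:m}
drop 2:l onto {1:m}
drop 3:k onto floor
drop 4:j onto {2:l}
drop 5:k onto {3:k}
drop 6:j onto {4:j}
drop 7:k onto {5:k}
drop 8:l onto {6:j}
drop 9:m onto {8:l}
ground layer = {0:m, 3:k}
drop-orders for the pieces not yet dropped (sum over which currently-grounded one goes next):
  1 to go: {7} 1  {9} 1
  2 to go: {5,7} 1  {7,9} 2  {8,9} 1
  3 to go: {3,5,7} 1  {5,7,9} 3  {6,8,9} 1  {7,8,9} 3
  4 to go: {3,5,7,9} 4  {4,6,8,9} 1  {5,7,8,9} 6  {6,7,8,9} 4
  5 to go: {2,4,6,8,9} 1  {3,5,7,8,9} 10  {4,6,7,8,9} 5  {5,6,7,8,9} 10
  6 to go: {1,2,4,6,8,9} 1  {2,4,6,7,8,9} 6  {3,5,6,7,8,9} 20  {4,5,6,7,8,9} 15
  7 to go: {0,1,2,4,6,8,9} 1  {1,2,4,6,7,8,9} 7  {2,4,5,6,7,8,9} 21  {3,4,5,6,7,8,9} 35
  8 to go: {0,1,2,4,6,7,8,9} 8  {1,2,4,5,6,7,8,9} 28  {2,3,4,5,6,7,8,9} 56
  if 0:m drops first: 84 orders
  if 3:k drops first: 36 orders
heap linearizations: 120

120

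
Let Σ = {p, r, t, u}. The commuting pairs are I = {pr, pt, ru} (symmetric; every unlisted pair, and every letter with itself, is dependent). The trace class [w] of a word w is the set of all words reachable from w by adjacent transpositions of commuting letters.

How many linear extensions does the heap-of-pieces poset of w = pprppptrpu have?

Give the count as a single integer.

112

0(p) covers ∅
1(p) covers 0:p
2(r) covers ∅
3(p) covers 1:p
4(p) covers 3:p
5(p) covers 4:p
6(t) covers 2:r
7(r) covers 6:t
8(p) covers 5:p
9(u) covers 6:t, 8:p
floor of heap: 0:p, 2:r
completions by unplaced set U, small U first (add the entries for U minus each lowest piece of U):
  |U|=1: {7}:1  {9}:1
  |U|=2: {7,9}:2  {8,9}:1
  |U|=3: {5,8,9}:1  {6,7,9}:2  {7,8,9}:3
  |U|=4: {2,6,7,9}:2  {4,5,8,9}:1  {5,7,8,9}:4  {6,7,8,9}:5
  |U|=5: {2,6,7,8,9}:7  {3,4,5,8,9}:1  {4,5,7,8,9}:5  {5,6,7,8,9}:9
  |U|=6: {1,3,4,5,8,9}:1  {2,5,6,7,8,9}:16  {3,4,5,7,8,9}:6  {4,5,6,7,8,9}:14
  |U|=7: {0,1,3,4,5,8,9}:1  {1,3,4,5,7,8,9}:7  {2,4,5,6,7,8,9}:30  {3,4,5,6,7,8,9}:20
  |U|=8: {0,1,3,4,5,7,8,9}:8  {1,3,4,5,6,7,8,9}:27  {2,3,4,5,6,7,8,9}:50
  start at 0(p): 77
  start at 2(r): 35
sum over floor = 112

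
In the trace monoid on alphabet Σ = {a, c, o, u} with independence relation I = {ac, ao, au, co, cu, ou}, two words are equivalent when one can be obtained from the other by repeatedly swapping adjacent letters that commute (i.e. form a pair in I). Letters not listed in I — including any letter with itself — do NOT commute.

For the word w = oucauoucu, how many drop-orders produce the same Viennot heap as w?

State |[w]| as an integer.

3780

0(o) covers ∅
1(u) covers ∅
2(c) covers ∅
3(a) covers ∅
4(u) covers 1:u
5(o) covers 0:o
6(u) covers 4:u
7(c) covers 2:c
8(u) covers 6:u
floor of heap: 0:o, 1:u, 2:c, 3:a
completions by unplaced set U, small U first (add the entries for U minus each lowest piece of U):
  |U|=1: {3}:1  {5}:1  {7}:1  {8}:1
  |U|=2: {0,5}:1  {2,7}:1  {3,5}:2  {3,7}:2  {3,8}:2  {5,7}:2  {5,8}:2  {6,8}:1  {7,8}:2
  |U|=3: {0,3,5}:3  {0,5,7}:3  {0,5,8}:3  {2,3,7}:3  {2,5,7}:3  {2,7,8}:3  {3,5,7}:6  {3,5,8}:6  {3,6,8}:3  {3,7,8}:6  {4,6,8}:1  {5,6,8}:3  {5,7,8}:6  {6,7,8}:3
  |U|=4: {0,2,5,7}:6  {0,3,5,7}:12  {0,3,5,8}:12  {0,5,6,8}:6  {0,5,7,8}:12  {1,4,6,8}:1  {2,3,5,7}:12  {2,3,7,8}:12  {2,5,7,8}:12  {2,6,7,8}:6  {3,4,6,8}:4  {3,5,6,8}:12  {3,5,7,8}:24  {3,6,7,8}:12  {4,5,6,8}:4  {4,6,7,8}:4  {5,6,7,8}:12
  |U|=5: {0,2,3,5,7}:30  {0,2,5,7,8}:30  {0,3,5,6,8}:30  {0,3,5,7,8}:60  {0,4,5,6,8}:10  {0,5,6,7,8}:30  {1,3,4,6,8}:5  {1,4,5,6,8}:5  {1,4,6,7,8}:5  {2,3,5,7,8}:60  {2,3,6,7,8}:30  {2,4,6,7,8}:10  {2,5,6,7,8}:30  {3,4,5,6,8}:20  {3,4,6,7,8}:20  {3,5,6,7,8}:60  {4,5,6,7,8}:20
  |U|=6: {0,1,4,5,6,8}:15  {0,2,3,5,7,8}:180  {0,2,5,6,7,8}:90  {0,3,4,5,6,8}:60  {0,3,5,6,7,8}:180  {0,4,5,6,7,8}:60  {1,2,4,6,7,8}:15  {1,3,4,5,6,8}:30  {1,3,4,6,7,8}:30  {1,4,5,6,7,8}:30  {2,3,4,6,7,8}:60  {2,3,5,6,7,8}:180  {2,4,5,6,7,8}:60  {3,4,5,6,7,8}:120
  |U|=7: {0,1,3,4,5,6,8}:105  {0,1,4,5,6,7,8}:105  {0,2,3,5,6,7,8}:630  {0,2,4,5,6,7,8}:210  {0,3,4,5,6,7,8}:420  {1,2,3,4,6,7,8}:105  {1,2,4,5,6,7,8}:105  {1,3,4,5,6,7,8}:210  {2,3,4,5,6,7,8}:420
  start at 0(o): 840
  start at 1(u): 1680
  start at 2(c): 840
  start at 3(a): 420
sum over floor = 3780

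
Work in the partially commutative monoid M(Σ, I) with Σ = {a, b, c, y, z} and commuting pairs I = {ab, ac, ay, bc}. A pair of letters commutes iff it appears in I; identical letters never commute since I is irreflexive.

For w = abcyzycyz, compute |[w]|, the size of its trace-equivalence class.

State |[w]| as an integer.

8

#0=a has no predecessor
#1=b has no predecessor
#2=c has no predecessor
#3=y depends on [1:b, 2:c]
#4=z depends on [0:a, 3:y]
#5=y depends on [4:z]
#6=c depends on [5:y]
#7=y depends on [6:c]
#8=z depends on [7:y]
sources: [0:a, 1:b, 2:c]
N(rest) = Σ N(rest − s) over sources s of rest; N(one piece) = 1:
  size 1 → [8]=1
  size 2 → [7,8]=1
  size 3 → [6,7,8]=1
  size 4 → [5,6,7,8]=1
  size 5 → [4,5,6,7,8]=1
  size 6 → [0,4,5,6,7,8]=1  [3,4,5,6,7,8]=1
  size 7 → [0,3,4,5,6,7,8]=2  [1,3,4,5,6,7,8]=1  [2,3,4,5,6,7,8]=1
  first=0(a) contributes 2
  first=1(b) contributes 3
  first=2(c) contributes 3
|[w]| = 8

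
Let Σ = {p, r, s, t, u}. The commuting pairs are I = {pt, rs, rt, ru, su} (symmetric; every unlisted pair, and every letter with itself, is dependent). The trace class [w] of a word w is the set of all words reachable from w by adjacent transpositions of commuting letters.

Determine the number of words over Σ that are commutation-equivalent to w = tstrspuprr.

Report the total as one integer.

5

0(t) covers ∅
1(s) covers 0:t
2(t) covers 1:s
3(r) covers ∅
4(s) covers 2:t
5(p) covers 3:r, 4:s
6(u) covers 5:p
7(p) covers 6:u
8(r) covers 7:p
9(r) covers 8:r
floor of heap: 0:t, 3:r
completions by unplaced set U, small U first (add the entries for U minus each lowest piece of U):
  |U|=1: {9}:1
  |U|=2: {8,9}:1
  |U|=3: {7,8,9}:1
  |U|=4: {6,7,8,9}:1
  |U|=5: {5,6,7,8,9}:1
  |U|=6: {3,5,6,7,8,9}:1  {4,5,6,7,8,9}:1
  |U|=7: {2,4,5,6,7,8,9}:1  {3,4,5,6,7,8,9}:2
  |U|=8: {1,2,4,5,6,7,8,9}:1  {2,3,4,5,6,7,8,9}:3
  start at 0(t): 4
  start at 3(r): 1
sum over floor = 5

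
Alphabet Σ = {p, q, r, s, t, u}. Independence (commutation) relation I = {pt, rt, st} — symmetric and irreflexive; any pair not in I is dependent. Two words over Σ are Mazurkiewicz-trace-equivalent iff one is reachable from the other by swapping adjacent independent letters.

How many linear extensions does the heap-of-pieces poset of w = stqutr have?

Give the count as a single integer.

4

drop 0:s onto floor
drop 1:t onto floor
drop 2:q onto {0:s, 1:t}
drop 3:u onto {2:q}
drop 4:t onto {3:u}
drop 5:r onto {3:u}
ground layer = {0:s, 1:t}
drop-orders for the pieces not yet dropped (sum over which currently-grounded one goes next):
  1 to go: {4} 1  {5} 1
  2 to go: {4,5} 2
  3 to go: {3,4,5} 2
  4 to go: {2,3,4,5} 2
  if 0:s drops first: 2 orders
  if 1:t drops first: 2 orders
heap linearizations: 4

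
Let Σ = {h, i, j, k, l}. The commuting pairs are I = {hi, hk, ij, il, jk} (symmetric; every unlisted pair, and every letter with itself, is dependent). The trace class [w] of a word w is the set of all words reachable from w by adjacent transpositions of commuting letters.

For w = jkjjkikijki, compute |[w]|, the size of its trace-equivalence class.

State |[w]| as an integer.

330

#0=j has no predecessor
#1=k has no predecessor
#2=j depends on [0:j]
#3=j depends on [2:j]
#4=k depends on [1:k]
#5=i depends on [4:k]
#6=k depends on [5:i]
#7=i depends on [6:k]
#8=j depends on [3:j]
#9=k depends on [7:i]
#10=i depends on [9:k]
sources: [0:j, 1:k]
N(rest) = Σ N(rest − s) over sources s of rest; N(one piece) = 1:
  size 1 → [8]=1  [10]=1
  size 2 → [3,8]=1  [8,10]=2  [9,10]=1
  size 3 → [2,3,8]=1  [3,8,10]=3  [7,9,10]=1  [8,9,10]=3
  size 4 → [0,2,3,8]=1  [2,3,8,10]=4  [3,8,9,10]=6  [6,7,9,10]=1  [7,8,9,10]=4
  size 5 → [0,2,3,8,10]=5  [2,3,8,9,10]=10  [3,7,8,9,10]=10  [5,6,7,9,10]=1  [6,7,8,9,10]=5
  size 6 → [0,2,3,8,9,10]=15  [2,3,7,8,9,10]=20  [3,6,7,8,9,10]=15  [4,5,6,7,9,10]=1  [5,6,7,8,9,10]=6
  size 7 → [0,2,3,7,8,9,10]=35  [1,4,5,6,7,9,10]=1  [2,3,6,7,8,9,10]=35  [3,5,6,7,8,9,10]=21  [4,5,6,7,8,9,10]=7
  size 8 → [0,2,3,6,7,8,9,10]=70  [1,4,5,6,7,8,9,10]=8  [2,3,5,6,7,8,9,10]=56  [3,4,5,6,7,8,9,10]=28
  size 9 → [0,2,3,5,6,7,8,9,10]=126  [1,3,4,5,6,7,8,9,10]=36  [2,3,4,5,6,7,8,9,10]=84
  first=0(j) contributes 120
  first=1(k) contributes 210
|[w]| = 330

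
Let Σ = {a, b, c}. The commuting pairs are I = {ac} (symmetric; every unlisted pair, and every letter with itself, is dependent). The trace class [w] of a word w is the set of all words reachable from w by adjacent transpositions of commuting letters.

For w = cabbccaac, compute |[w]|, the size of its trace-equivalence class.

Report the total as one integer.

20

drop 0:c onto floor
drop 1:a onto floor
drop 2:b onto {0:c, 1:a}
drop 3:b onto {2:b}
drop 4:c onto {3:b}
drop 5:c onto {4:c}
drop 6:a onto {3:b}
drop 7:a onto {6:a}
drop 8:c onto {5:c}
ground layer = {0:c, 1:a}
drop-orders for the pieces not yet dropped (sum over which currently-grounded one goes next):
  1 to go: {7} 1  {8} 1
  2 to go: {5,8} 1  {6,7} 1  {7,8} 2
  3 to go: {4,5,8} 1  {5,7,8} 3  {6,7,8} 3
  4 to go: {4,5,7,8} 4  {5,6,7,8} 6
  5 to go: {4,5,6,7,8} 10
  6 to go: {3,4,5,6,7,8} 10
  7 to go: {2,3,4,5,6,7,8} 10
  if 0:c drops first: 10 orders
  if 1:a drops first: 10 orders
heap linearizations: 20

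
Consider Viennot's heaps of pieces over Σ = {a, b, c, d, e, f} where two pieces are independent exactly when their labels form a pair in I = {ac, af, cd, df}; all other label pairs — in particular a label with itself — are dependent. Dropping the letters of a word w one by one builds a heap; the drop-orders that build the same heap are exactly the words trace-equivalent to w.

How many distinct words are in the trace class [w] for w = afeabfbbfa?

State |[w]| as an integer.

piece 0:a — minimal
piece 1:f — minimal
piece 2:e rests on {0:a, 1:f}
piece 3:a rests on {2:e}
piece 4:b rests on {3:a}
piece 5:f rests on {4:b}
piece 6:b rests on {5:f}
piece 7:b rests on {6:b}
piece 8:f rests on {7:b}
piece 9:a rests on {7:b}
minimal pieces: {0:a, 1:f}
ways to finish when only these pieces remain (= sum over removing one remaining piece with nothing left below it):
  1 left: {8}→1  {9}→1
  2 left: {8,9}→2
  3 left: {7,8,9}→2
  4 left: {6,7,8,9}→2
  5 left: {5,6,7,8,9}→2
  6 left: {4,5,6,7,8,9}→2
  7 left: {3,4,5,6,7,8,9}→2
  8 left: {2,3,4,5,6,7,8,9}→2
  placing 0:a first → 2 extensions
  placing 1:f first → 2 extensions
total linear extensions = 4

4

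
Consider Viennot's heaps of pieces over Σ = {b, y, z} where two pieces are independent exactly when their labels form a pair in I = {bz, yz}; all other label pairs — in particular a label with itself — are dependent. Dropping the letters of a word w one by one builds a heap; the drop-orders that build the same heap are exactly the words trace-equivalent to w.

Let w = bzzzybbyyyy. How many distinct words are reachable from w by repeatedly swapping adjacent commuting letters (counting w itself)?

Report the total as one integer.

drop 0:b onto floor
drop 1:z onto floor
drop 2:z onto {1:z}
drop 3:z onto {2:z}
drop 4:y onto {0:b}
drop 5:b onto {4:y}
drop 6:b onto {5:b}
drop 7:y onto {6:b}
drop 8:y onto {7:y}
drop 9:y onto {8:y}
drop 10:y onto {9:y}
ground layer = {0:b, 1:z}
drop-orders for the pieces not yet dropped (sum over which currently-grounded one goes next):
  1 to go: {3} 1  {10} 1
  2 to go: {2,3} 1  {3,10} 2  {9,10} 1
  3 to go: {1,2,3} 1  {2,3,10} 3  {3,9,10} 3  {8,9,10} 1
  4 to go: {1,2,3,10} 4  {2,3,9,10} 6  {3,8,9,10} 4  {7,8,9,10} 1
  5 to go: {1,2,3,9,10} 10  {2,3,8,9,10} 10  {3,7,8,9,10} 5  {6,7,8,9,10} 1
  6 to go: {1,2,3,8,9,10} 20  {2,3,7,8,9,10} 15  {3,6,7,8,9,10} 6  {5,6,7,8,9,10} 1
  7 to go: {1,2,3,7,8,9,10} 35  {2,3,6,7,8,9,10} 21  {3,5,6,7,8,9,10} 7  {4,5,6,7,8,9,10} 1
  8 to go: {0,4,5,6,7,8,9,10} 1  {1,2,3,6,7,8,9,10} 56  {2,3,5,6,7,8,9,10} 28  {3,4,5,6,7,8,9,10} 8
  9 to go: {0,3,4,5,6,7,8,9,10} 9  {1,2,3,5,6,7,8,9,10} 84  {2,3,4,5,6,7,8,9,10} 36
  if 0:b drops first: 120 orders
  if 1:z drops first: 45 orders
heap linearizations: 165

165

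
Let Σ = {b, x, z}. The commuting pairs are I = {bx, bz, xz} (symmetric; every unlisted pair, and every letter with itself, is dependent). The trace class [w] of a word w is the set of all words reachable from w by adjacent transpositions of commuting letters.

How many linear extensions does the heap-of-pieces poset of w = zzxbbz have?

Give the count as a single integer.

60

drop 0:z onto floor
drop 1:z onto {0:z}
drop 2:x onto floor
drop 3:b onto floor
drop 4:b onto {3:b}
drop 5:z onto {1:z}
ground layer = {0:z, 2:x, 3:b}
drop-orders for the pieces not yet dropped (sum over which currently-grounded one goes next):
  1 to go: {2} 1  {4} 1  {5} 1
  2 to go: {1,5} 1  {2,4} 2  {2,5} 2  {3,4} 1  {4,5} 2
  3 to go: {0,1,5} 1  {1,2,5} 3  {1,4,5} 3  {2,3,4} 3  {2,4,5} 6  {3,4,5} 3
  4 to go: {0,1,2,5} 4  {0,1,4,5} 4  {1,2,4,5} 12  {1,3,4,5} 6  {2,3,4,5} 12
  if 0:z drops first: 30 orders
  if 2:x drops first: 10 orders
  if 3:b drops first: 20 orders
heap linearizations: 60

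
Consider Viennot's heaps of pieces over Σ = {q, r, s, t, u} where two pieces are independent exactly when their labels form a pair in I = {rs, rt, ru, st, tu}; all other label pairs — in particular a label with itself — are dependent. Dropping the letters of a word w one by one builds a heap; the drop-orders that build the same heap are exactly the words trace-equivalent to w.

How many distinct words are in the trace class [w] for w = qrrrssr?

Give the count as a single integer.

15

piece 0:q — minimal
piece 1:r rests on {0:q}
piece 2:r rests on {1:r}
piece 3:r rests on {2:r}
piece 4:s rests on {0:q}
piece 5:s rests on {4:s}
piece 6:r rests on {3:r}
minimal pieces: {0:q}
ways to finish when only these pieces remain (= sum over removing one remaining piece with nothing left below it):
  1 left: {5}→1  {6}→1
  2 left: {3,6}→1  {4,5}→1  {5,6}→2
  3 left: {2,3,6}→1  {3,5,6}→3  {4,5,6}→3
  4 left: {1,2,3,6}→1  {2,3,5,6}→4  {3,4,5,6}→6
  5 left: {1,2,3,5,6}→5  {2,3,4,5,6}→10
  placing 0:q first → 15 extensions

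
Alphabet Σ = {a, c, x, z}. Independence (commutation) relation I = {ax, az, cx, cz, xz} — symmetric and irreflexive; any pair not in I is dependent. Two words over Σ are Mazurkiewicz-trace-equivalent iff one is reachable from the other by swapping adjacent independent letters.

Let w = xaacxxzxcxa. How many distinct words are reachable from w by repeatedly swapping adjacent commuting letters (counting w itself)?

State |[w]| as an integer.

piece 0:x — minimal
piece 1:a — minimal
piece 2:a rests on {1:a}
piece 3:c rests on {2:a}
piece 4:x rests on {0:x}
piece 5:x rests on {4:x}
piece 6:z — minimal
piece 7:x rests on {5:x}
piece 8:c rests on {3:c}
piece 9:x rests on {7:x}
piece 10:a rests on {8:c}
minimal pieces: {0:x, 1:a, 6:z}
ways to finish when only these pieces remain (= sum over removing one remaining piece with nothing left below it):
  1 left: {6}→1  {9}→1  {10}→1
  2 left: {6,9}→2  {6,10}→2  {7,9}→1  {8,10}→1  {9,10}→2
  3 left: {3,8,10}→1  {5,7,9}→1  {6,7,9}→3  {6,8,10}→3  {6,9,10}→6  {7,9,10}→3  {8,9,10}→3
  4 left: {2,3,8,10}→1  {3,6,8,10}→4  {3,8,9,10}→4  {4,5,7,9}→1  {5,6,7,9}→4  {5,7,9,10}→4  {6,7,9,10}→12  {6,8,9,10}→12  {7,8,9,10}→6
  5 left: {0,4,5,7,9}→1  {1,2,3,8,10}→1  {2,3,6,8,10}→5  {2,3,8,9,10}→5  {3,6,8,9,10}→20  {3,7,8,9,10}→10  {4,5,6,7,9}→5  {4,5,7,9,10}→5  {5,6,7,9,10}→20  {5,7,8,9,10}→10  {6,7,8,9,10}→30
  6 left: {0,4,5,6,7,9}→6  {0,4,5,7,9,10}→6  {1,2,3,6,8,10}→6  {1,2,3,8,9,10}→6  {2,3,6,8,9,10}→30  {2,3,7,8,9,10}→15  {3,5,7,8,9,10}→20  {3,6,7,8,9,10}→60  {4,5,6,7,9,10}→30  {4,5,7,8,9,10}→15  {5,6,7,8,9,10}→60
  7 left: {0,4,5,6,7,9,10}→42  {0,4,5,7,8,9,10}→21  {1,2,3,6,8,9,10}→42  {1,2,3,7,8,9,10}→21  {2,3,5,7,8,9,10}→35  {2,3,6,7,8,9,10}→105  {3,4,5,7,8,9,10}→35  {3,5,6,7,8,9,10}→140  {4,5,6,7,8,9,10}→105
  8 left: {0,3,4,5,7,8,9,10}→56  {0,4,5,6,7,8,9,10}→168  {1,2,3,5,7,8,9,10}→56  {1,2,3,6,7,8,9,10}→168  {2,3,4,5,7,8,9,10}→70  {2,3,5,6,7,8,9,10}→280  {3,4,5,6,7,8,9,10}→280
  9 left: {0,2,3,4,5,7,8,9,10}→126  {0,3,4,5,6,7,8,9,10}→504  {1,2,3,4,5,7,8,9,10}→126  {1,2,3,5,6,7,8,9,10}→504  {2,3,4,5,6,7,8,9,10}→630
  placing 0:x first → 1260 extensions
  placing 1:a first → 1260 extensions
  placing 6:z first → 252 extensions
total linear extensions = 2772

2772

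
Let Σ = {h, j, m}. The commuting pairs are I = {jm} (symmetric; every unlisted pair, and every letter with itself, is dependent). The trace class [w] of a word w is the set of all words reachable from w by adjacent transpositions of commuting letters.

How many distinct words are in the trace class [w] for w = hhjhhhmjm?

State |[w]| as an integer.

3

#0=h has no predecessor
#1=h depends on [0:h]
#2=j depends on [1:h]
#3=h depends on [2:j]
#4=h depends on [3:h]
#5=h depends on [4:h]
#6=m depends on [5:h]
#7=j depends on [5:h]
#8=m depends on [6:m]
sources: [0:h]
N(rest) = Σ N(rest − s) over sources s of rest; N(one piece) = 1:
  size 1 → [7]=1  [8]=1
  size 2 → [6,8]=1  [7,8]=2
  size 3 → [6,7,8]=3
  size 4 → [5,6,7,8]=3
  size 5 → [4,5,6,7,8]=3
  size 6 → [3,4,5,6,7,8]=3
  size 7 → [2,3,4,5,6,7,8]=3
  first=0(h) contributes 3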